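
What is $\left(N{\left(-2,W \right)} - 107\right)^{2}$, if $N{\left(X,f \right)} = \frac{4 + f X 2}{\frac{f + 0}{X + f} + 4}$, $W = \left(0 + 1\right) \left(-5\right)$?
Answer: $\frac{1256641}{121} \approx 10385.0$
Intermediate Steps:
$W = -5$ ($W = 1 \left(-5\right) = -5$)
$N{\left(X,f \right)} = \frac{4 + 2 X f}{4 + \frac{f}{X + f}}$ ($N{\left(X,f \right)} = \frac{4 + X f 2}{\frac{f}{X + f} + 4} = \frac{4 + 2 X f}{4 + \frac{f}{X + f}}$)
$\left(N{\left(-2,W \right)} - 107\right)^{2} = \left(\frac{2 \left(2 \left(-2\right) + 2 \left(-5\right) - 2 \left(-5\right)^{2} - 5 \left(-2\right)^{2}\right)}{4 \left(-2\right) + 5 \left(-5\right)} - 107\right)^{2} = \left(\frac{2 \left(-4 - 10 - 50 - 20\right)}{-8 - 25} - 107\right)^{2} = \left(\frac{2 \left(-4 - 10 - 50 - 20\right)}{-33} - 107\right)^{2} = \left(2 \left(- \frac{1}{33}\right) \left(-84\right) - 107\right)^{2} = \left(\frac{56}{11} - 107\right)^{2} = \left(- \frac{1121}{11}\right)^{2} = \frac{1256641}{121}$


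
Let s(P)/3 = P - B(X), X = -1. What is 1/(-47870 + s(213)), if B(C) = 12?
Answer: -1/47267 ≈ -2.1156e-5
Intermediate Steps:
s(P) = -36 + 3*P (s(P) = 3*(P - 1*12) = 3*(P - 12) = 3*(-12 + P) = -36 + 3*P)
1/(-47870 + s(213)) = 1/(-47870 + (-36 + 3*213)) = 1/(-47870 + (-36 + 639)) = 1/(-47870 + 603) = 1/(-47267) = -1/47267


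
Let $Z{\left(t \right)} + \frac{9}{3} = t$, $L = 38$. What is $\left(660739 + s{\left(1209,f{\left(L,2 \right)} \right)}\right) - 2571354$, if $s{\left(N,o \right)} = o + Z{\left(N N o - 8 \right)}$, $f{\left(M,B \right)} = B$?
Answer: $1012738$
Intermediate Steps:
$Z{\left(t \right)} = -3 + t$
$s{\left(N,o \right)} = -11 + o + o N^{2}$ ($s{\left(N,o \right)} = o + \left(-3 + \left(N N o - 8\right)\right) = o + \left(-3 + \left(N^{2} o - 8\right)\right) = o + \left(-3 + \left(o N^{2} - 8\right)\right) = o + \left(-3 + \left(-8 + o N^{2}\right)\right) = o + \left(-11 + o N^{2}\right) = -11 + o + o N^{2}$)
$\left(660739 + s{\left(1209,f{\left(L,2 \right)} \right)}\right) - 2571354 = \left(660739 + \left(-11 + 2 + 2 \cdot 1209^{2}\right)\right) - 2571354 = \left(660739 + \left(-11 + 2 + 2 \cdot 1461681\right)\right) - 2571354 = \left(660739 + \left(-11 + 2 + 2923362\right)\right) - 2571354 = \left(660739 + 2923353\right) - 2571354 = 3584092 - 2571354 = 1012738$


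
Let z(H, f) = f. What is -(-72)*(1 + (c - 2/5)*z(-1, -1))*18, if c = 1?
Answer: 2592/5 ≈ 518.40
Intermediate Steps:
-(-72)*(1 + (c - 2/5)*z(-1, -1))*18 = -(-72)*(1 + (1 - 2/5)*(-1))*18 = -(-72)*(1 + (3/5)*(-1))*18 = -(-72)*(1 - 3/5)*18 = -(-72)*2/5*18 = -18*(-8/5)*18 = (144/5)*18 = 2592/5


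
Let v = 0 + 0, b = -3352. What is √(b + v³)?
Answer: 2*I*√838 ≈ 57.896*I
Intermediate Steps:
v = 0
√(b + v³) = √(-3352 + 0³) = √(-3352 + 0) = √(-3352) = 2*I*√838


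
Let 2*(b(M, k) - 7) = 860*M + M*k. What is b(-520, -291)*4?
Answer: -591732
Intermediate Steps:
b(M, k) = 7 + 430*M + M*k/2 (b(M, k) = 7 + (860*M + M*k)/2 = 7 + (430*M + M*k/2) = 7 + 430*M + M*k/2)
b(-520, -291)*4 = (7 + 430*(-520) + (1/2)*(-520)*(-291))*4 = (7 - 223600 + 75660)*4 = -147933*4 = -591732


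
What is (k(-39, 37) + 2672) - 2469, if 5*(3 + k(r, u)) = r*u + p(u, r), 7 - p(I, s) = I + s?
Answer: -434/5 ≈ -86.800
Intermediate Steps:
p(I, s) = 7 - I - s (p(I, s) = 7 - (I + s) = 7 + (-I - s) = 7 - I - s)
k(r, u) = -8/5 - r/5 - u/5 + r*u/5 (k(r, u) = -3 + (r*u + (7 - u - r))/5 = -3 + (r*u + (7 - r - u))/5 = -3 + (7 - r - u + r*u)/5 = -3 + (7/5 - r/5 - u/5 + r*u/5) = -8/5 - r/5 - u/5 + r*u/5)
(k(-39, 37) + 2672) - 2469 = ((-8/5 - ⅕*(-39) - ⅕*37 + (⅕)*(-39)*37) + 2672) - 2469 = ((-8/5 + 39/5 - 37/5 - 1443/5) + 2672) - 2469 = (-1449/5 + 2672) - 2469 = 11911/5 - 2469 = -434/5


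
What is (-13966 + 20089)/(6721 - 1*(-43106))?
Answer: 2041/16609 ≈ 0.12289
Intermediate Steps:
(-13966 + 20089)/(6721 - 1*(-43106)) = 6123/(6721 + 43106) = 6123/49827 = 6123*(1/49827) = 2041/16609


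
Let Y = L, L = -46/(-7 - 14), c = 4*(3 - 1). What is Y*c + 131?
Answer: 3119/21 ≈ 148.52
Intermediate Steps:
c = 8 (c = 4*2 = 8)
L = 46/21 (L = -46/(-21) = -46*(-1/21) = 46/21 ≈ 2.1905)
Y = 46/21 ≈ 2.1905
Y*c + 131 = (46/21)*8 + 131 = 368/21 + 131 = 3119/21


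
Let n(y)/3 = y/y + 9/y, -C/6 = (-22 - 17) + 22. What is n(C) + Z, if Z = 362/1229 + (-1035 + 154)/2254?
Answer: 74604298/23546411 ≈ 3.1684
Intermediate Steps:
C = 102 (C = -6*((-22 - 17) + 22) = -6*(-39 + 22) = -6*(-17) = 102)
n(y) = 3 + 27/y (n(y) = 3*(y/y + 9/y) = 3*(1 + 9/y) = 3 + 27/y)
Z = -266801/2770166 (Z = 362*(1/1229) - 881*1/2254 = 362/1229 - 881/2254 = -266801/2770166 ≈ -0.096312)
n(C) + Z = (3 + 27/102) - 266801/2770166 = (3 + 27*(1/102)) - 266801/2770166 = (3 + 9/34) - 266801/2770166 = 111/34 - 266801/2770166 = 74604298/23546411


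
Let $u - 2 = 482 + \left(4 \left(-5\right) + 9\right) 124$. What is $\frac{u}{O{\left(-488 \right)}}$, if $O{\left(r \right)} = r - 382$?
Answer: $\frac{88}{87} \approx 1.0115$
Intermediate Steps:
$O{\left(r \right)} = -382 + r$ ($O{\left(r \right)} = r - 382 = -382 + r$)
$u = -880$ ($u = 2 + \left(482 + \left(4 \left(-5\right) + 9\right) 124\right) = 2 + \left(482 + \left(-20 + 9\right) 124\right) = 2 + \left(482 - 1364\right) = 2 - 882 = -880$)
$\frac{u}{O{\left(-488 \right)}} = - \frac{880}{-382 - 488} = - \frac{880}{-870} = \left(-880\right) \left(- \frac{1}{870}\right) = \frac{88}{87}$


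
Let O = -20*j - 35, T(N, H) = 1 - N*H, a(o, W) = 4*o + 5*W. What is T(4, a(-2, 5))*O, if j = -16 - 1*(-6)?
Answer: -11055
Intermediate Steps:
j = -10 (j = -16 + 6 = -10)
T(N, H) = 1 - H*N
O = 165 (O = -20*(-10) - 35 = 200 - 35 = 165)
T(4, a(-2, 5))*O = (1 - 1*(4*(-2) + 5*5)*4)*165 = (1 - 1*(-8 + 25)*4)*165 = (1 - 1*17*4)*165 = (1 - 68)*165 = -67*165 = -11055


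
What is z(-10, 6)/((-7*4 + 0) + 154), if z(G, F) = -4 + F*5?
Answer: 13/63 ≈ 0.20635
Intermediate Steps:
z(G, F) = -4 + 5*F
z(-10, 6)/((-7*4 + 0) + 154) = (-4 + 5*6)/((-7*4 + 0) + 154) = (-4 + 30)/((-28 + 0) + 154) = 26/(-28 + 154) = 26/126 = 26*(1/126) = 13/63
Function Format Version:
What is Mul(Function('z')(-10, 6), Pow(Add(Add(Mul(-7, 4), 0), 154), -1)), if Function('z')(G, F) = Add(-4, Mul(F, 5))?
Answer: Rational(13, 63) ≈ 0.20635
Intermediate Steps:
Function('z')(G, F) = Add(-4, Mul(5, F))
Mul(Function('z')(-10, 6), Pow(Add(Add(Mul(-7, 4), 0), 154), -1)) = Mul(Add(-4, Mul(5, 6)), Pow(Add(Add(Mul(-7, 4), 0), 154), -1)) = Mul(Add(-4, 30), Pow(Add(Add(-28, 0), 154), -1)) = Mul(26, Pow(Add(-28, 154), -1)) = Mul(26, Pow(126, -1)) = Mul(26, Rational(1, 126)) = Rational(13, 63)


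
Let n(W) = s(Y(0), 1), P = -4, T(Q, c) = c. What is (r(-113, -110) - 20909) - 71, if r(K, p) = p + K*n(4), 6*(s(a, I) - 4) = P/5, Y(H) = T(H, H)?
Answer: -322904/15 ≈ -21527.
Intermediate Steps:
Y(H) = H
s(a, I) = 58/15 (s(a, I) = 4 + (-4/5)/6 = 4 + (-4*⅕)/6 = 4 + (⅙)*(-⅘) = 4 - 2/15 = 58/15)
n(W) = 58/15
r(K, p) = p + 58*K/15 (r(K, p) = p + K*(58/15) = p + 58*K/15)
(r(-113, -110) - 20909) - 71 = ((-110 + (58/15)*(-113)) - 20909) - 71 = ((-110 - 6554/15) - 20909) - 71 = (-8204/15 - 20909) - 71 = -321839/15 - 71 = -322904/15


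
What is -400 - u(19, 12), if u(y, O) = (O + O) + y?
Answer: -443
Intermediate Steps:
u(y, O) = y + 2*O (u(y, O) = 2*O + y = y + 2*O)
-400 - u(19, 12) = -400 - (19 + 2*12) = -400 - (19 + 24) = -400 - 1*43 = -400 - 43 = -443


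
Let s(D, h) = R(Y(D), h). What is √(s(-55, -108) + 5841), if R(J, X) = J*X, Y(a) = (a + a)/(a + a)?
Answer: 21*√13 ≈ 75.717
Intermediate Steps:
Y(a) = 1 (Y(a) = (2*a)/((2*a)) = (2*a)*(1/(2*a)) = 1)
s(D, h) = h (s(D, h) = 1*h = h)
√(s(-55, -108) + 5841) = √(-108 + 5841) = √5733 = 21*√13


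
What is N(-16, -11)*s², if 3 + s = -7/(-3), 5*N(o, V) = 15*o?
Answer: -64/3 ≈ -21.333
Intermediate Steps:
N(o, V) = 3*o (N(o, V) = (15*o)/5 = 3*o)
s = -⅔ (s = -3 - 7/(-3) = -3 - 7*(-⅓) = -3 + 7/3 = -⅔ ≈ -0.66667)
N(-16, -11)*s² = (3*(-16))*(-⅔)² = -48*4/9 = -64/3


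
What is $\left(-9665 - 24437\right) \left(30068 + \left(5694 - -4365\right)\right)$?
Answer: $-1368410954$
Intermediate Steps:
$\left(-9665 - 24437\right) \left(30068 + \left(5694 - -4365\right)\right) = - 34102 \left(30068 + \left(5694 + 4365\right)\right) = - 34102 \left(30068 + 10059\right) = \left(-34102\right) 40127 = -1368410954$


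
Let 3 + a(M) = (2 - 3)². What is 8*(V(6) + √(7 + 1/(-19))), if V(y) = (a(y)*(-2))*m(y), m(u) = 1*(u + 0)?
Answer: 192 + 16*√627/19 ≈ 213.09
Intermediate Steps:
m(u) = u (m(u) = 1*u = u)
a(M) = -2 (a(M) = -3 + (2 - 3)² = -3 + (-1)² = -3 + 1 = -2)
V(y) = 4*y (V(y) = (-2*(-2))*y = 4*y)
8*(V(6) + √(7 + 1/(-19))) = 8*(4*6 + √(7 + 1/(-19))) = 8*(24 + √(7 - 1/19)) = 8*(24 + √(132/19)) = 8*(24 + 2*√627/19) = 192 + 16*√627/19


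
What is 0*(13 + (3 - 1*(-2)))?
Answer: 0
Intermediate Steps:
0*(13 + (3 - 1*(-2))) = 0*(13 + (3 + 2)) = 0*(13 + 5) = 0*18 = 0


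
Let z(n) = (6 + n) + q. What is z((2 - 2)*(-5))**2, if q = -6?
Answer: 0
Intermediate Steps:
z(n) = n (z(n) = (6 + n) - 6 = n)
z((2 - 2)*(-5))**2 = ((2 - 2)*(-5))**2 = (0*(-5))**2 = 0**2 = 0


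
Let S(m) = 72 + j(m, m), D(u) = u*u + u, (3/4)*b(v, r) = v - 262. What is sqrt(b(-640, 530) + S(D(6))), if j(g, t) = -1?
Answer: I*sqrt(10185)/3 ≈ 33.64*I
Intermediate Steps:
b(v, r) = -1048/3 + 4*v/3 (b(v, r) = 4*(v - 262)/3 = 4*(-262 + v)/3 = -1048/3 + 4*v/3)
D(u) = u + u**2 (D(u) = u**2 + u = u + u**2)
S(m) = 71 (S(m) = 72 - 1 = 71)
sqrt(b(-640, 530) + S(D(6))) = sqrt((-1048/3 + (4/3)*(-640)) + 71) = sqrt((-1048/3 - 2560/3) + 71) = sqrt(-3608/3 + 71) = sqrt(-3395/3) = I*sqrt(10185)/3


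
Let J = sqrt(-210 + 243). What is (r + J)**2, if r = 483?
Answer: (483 + sqrt(33))**2 ≈ 2.3887e+5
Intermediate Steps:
J = sqrt(33) ≈ 5.7446
(r + J)**2 = (483 + sqrt(33))**2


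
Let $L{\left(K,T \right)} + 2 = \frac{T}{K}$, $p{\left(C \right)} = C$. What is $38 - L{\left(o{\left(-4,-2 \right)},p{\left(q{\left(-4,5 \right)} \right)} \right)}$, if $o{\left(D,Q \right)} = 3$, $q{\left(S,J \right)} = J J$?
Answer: $\frac{95}{3} \approx 31.667$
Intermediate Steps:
$q{\left(S,J \right)} = J^{2}$
$L{\left(K,T \right)} = -2 + \frac{T}{K}$
$38 - L{\left(o{\left(-4,-2 \right)},p{\left(q{\left(-4,5 \right)} \right)} \right)} = 38 - \left(-2 + \frac{5^{2}}{3}\right) = 38 - \left(-2 + 25 \cdot \frac{1}{3}\right) = 38 - \left(-2 + \frac{25}{3}\right) = 38 - \frac{19}{3} = \frac{95}{3}$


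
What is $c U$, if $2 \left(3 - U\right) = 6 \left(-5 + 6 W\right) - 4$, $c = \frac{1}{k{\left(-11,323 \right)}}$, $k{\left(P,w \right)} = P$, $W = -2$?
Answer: $- \frac{56}{11} \approx -5.0909$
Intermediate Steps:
$c = - \frac{1}{11}$ ($c = \frac{1}{-11} = - \frac{1}{11} \approx -0.090909$)
$U = 56$ ($U = 3 - \frac{6 \left(-5 + 6 \left(-2\right)\right) - 4}{2} = 3 - \frac{6 \left(-5 - 12\right) - 4}{2} = 3 - \frac{6 \left(-17\right) - 4}{2} = 3 - \frac{-102 - 4}{2} = 3 - -53 = 3 + 53 = 56$)
$c U = \left(- \frac{1}{11}\right) 56 = - \frac{56}{11}$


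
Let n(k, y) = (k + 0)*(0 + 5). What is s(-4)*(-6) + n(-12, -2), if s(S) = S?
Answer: -36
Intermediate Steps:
n(k, y) = 5*k (n(k, y) = k*5 = 5*k)
s(-4)*(-6) + n(-12, -2) = -4*(-6) + 5*(-12) = 24 - 60 = -36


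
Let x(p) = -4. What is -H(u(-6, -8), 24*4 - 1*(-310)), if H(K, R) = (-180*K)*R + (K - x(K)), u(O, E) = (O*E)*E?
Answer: -28062340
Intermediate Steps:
u(O, E) = O*E**2 (u(O, E) = (E*O)*E = O*E**2)
H(K, R) = 4 + K - 180*K*R (H(K, R) = (-180*K)*R + (K - 1*(-4)) = -180*K*R + (K + 4) = -180*K*R + (4 + K) = 4 + K - 180*K*R)
-H(u(-6, -8), 24*4 - 1*(-310)) = -(4 - 6*(-8)**2 - 180*(-6*(-8)**2)*(24*4 - 1*(-310))) = -(4 - 6*64 - 180*(-6*64)*(96 + 310)) = -(4 - 384 - 180*(-384)*406) = -(4 - 384 + 28062720) = -1*28062340 = -28062340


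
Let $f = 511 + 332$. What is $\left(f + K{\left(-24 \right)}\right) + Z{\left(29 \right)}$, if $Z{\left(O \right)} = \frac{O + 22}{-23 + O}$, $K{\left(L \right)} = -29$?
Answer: $\frac{1645}{2} \approx 822.5$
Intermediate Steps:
$f = 843$
$Z{\left(O \right)} = \frac{22 + O}{-23 + O}$
$\left(f + K{\left(-24 \right)}\right) + Z{\left(29 \right)} = \left(843 - 29\right) + \frac{22 + 29}{-23 + 29} = 814 + \frac{1}{6} \cdot 51 = 814 + \frac{17}{2} = \frac{1645}{2}$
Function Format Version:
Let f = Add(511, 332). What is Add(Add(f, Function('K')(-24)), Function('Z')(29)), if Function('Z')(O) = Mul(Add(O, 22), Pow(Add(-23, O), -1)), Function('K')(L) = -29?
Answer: Rational(1645, 2) ≈ 822.50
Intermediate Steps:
f = 843
Function('Z')(O) = Mul(Pow(Add(-23, O), -1), Add(22, O)) (Function('Z')(O) = Mul(Add(22, O), Pow(Add(-23, O), -1)) = Mul(Pow(Add(-23, O), -1), Add(22, O)))
Add(Add(f, Function('K')(-24)), Function('Z')(29)) = Add(Add(843, -29), Mul(Pow(Add(-23, 29), -1), Add(22, 29))) = Add(814, Mul(Pow(6, -1), 51)) = Add(814, Mul(Rational(1, 6), 51)) = Add(814, Rational(17, 2)) = Rational(1645, 2)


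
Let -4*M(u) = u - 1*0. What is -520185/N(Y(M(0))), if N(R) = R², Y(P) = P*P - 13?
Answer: -520185/169 ≈ -3078.0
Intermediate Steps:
M(u) = -u/4 (M(u) = -(u - 1*0)/4 = -(u + 0)/4 = -u/4)
Y(P) = -13 + P² (Y(P) = P² - 13 = -13 + P²)
-520185/N(Y(M(0))) = -520185/(-13 + (-¼*0)²)² = -520185/(-13 + 0²)² = -520185/(-13 + 0)² = -520185/((-13)²) = -520185/169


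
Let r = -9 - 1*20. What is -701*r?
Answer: 20329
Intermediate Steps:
r = -29 (r = -9 - 20 = -29)
-701*r = -701*(-29) = 20329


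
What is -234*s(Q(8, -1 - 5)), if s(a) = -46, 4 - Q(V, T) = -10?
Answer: 10764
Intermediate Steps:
Q(V, T) = 14 (Q(V, T) = 4 - 1*(-10) = 4 + 10 = 14)
-234*s(Q(8, -1 - 5)) = -234*(-46) = 10764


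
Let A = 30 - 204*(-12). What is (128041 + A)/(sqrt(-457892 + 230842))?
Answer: -130519*I*sqrt(9082)/45410 ≈ -273.91*I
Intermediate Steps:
A = 2478 (A = 30 + 2448 = 2478)
(128041 + A)/(sqrt(-457892 + 230842)) = (128041 + 2478)/(sqrt(-457892 + 230842)) = 130519/(sqrt(-227050)) = 130519/((5*I*sqrt(9082))) = 130519*(-I*sqrt(9082)/45410) = -130519*I*sqrt(9082)/45410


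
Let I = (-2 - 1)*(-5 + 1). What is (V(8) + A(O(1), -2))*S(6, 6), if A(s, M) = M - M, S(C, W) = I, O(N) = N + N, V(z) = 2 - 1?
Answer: 12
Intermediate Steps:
V(z) = 1
O(N) = 2*N
I = 12 (I = -3*(-4) = 12)
S(C, W) = 12
A(s, M) = 0
(V(8) + A(O(1), -2))*S(6, 6) = (1 + 0)*12 = 1*12 = 12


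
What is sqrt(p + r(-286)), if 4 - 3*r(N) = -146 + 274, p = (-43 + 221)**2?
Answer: 4*sqrt(17799)/3 ≈ 177.88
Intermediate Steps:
p = 31684 (p = 178**2 = 31684)
r(N) = -124/3 (r(N) = 4/3 - (-146 + 274)/3 = 4/3 - 1/3*128 = 4/3 - 128/3 = -124/3)
sqrt(p + r(-286)) = sqrt(31684 - 124/3) = sqrt(94928/3) = 4*sqrt(17799)/3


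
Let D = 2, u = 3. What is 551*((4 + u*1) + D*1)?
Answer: 4959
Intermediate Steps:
551*((4 + u*1) + D*1) = 551*((4 + 3*1) + 2*1) = 551*((4 + 3) + 2) = 551*(7 + 2) = 551*9 = 4959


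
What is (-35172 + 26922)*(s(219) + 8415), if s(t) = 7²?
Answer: -69828000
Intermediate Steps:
s(t) = 49
(-35172 + 26922)*(s(219) + 8415) = (-35172 + 26922)*(49 + 8415) = -8250*8464 = -69828000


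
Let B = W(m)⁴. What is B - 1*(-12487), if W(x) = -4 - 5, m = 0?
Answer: 19048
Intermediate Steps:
W(x) = -9
B = 6561 (B = (-9)⁴ = 6561)
B - 1*(-12487) = 6561 - 1*(-12487) = 6561 + 12487 = 19048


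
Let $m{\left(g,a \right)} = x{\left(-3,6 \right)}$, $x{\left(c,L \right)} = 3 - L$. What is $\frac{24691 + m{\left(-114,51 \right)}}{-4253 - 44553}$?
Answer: $- \frac{12344}{24403} \approx -0.50584$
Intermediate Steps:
$m{\left(g,a \right)} = -3$ ($m{\left(g,a \right)} = 3 - 6 = -3$)
$\frac{24691 + m{\left(-114,51 \right)}}{-4253 - 44553} = \frac{24691 - 3}{-4253 - 44553} = \frac{24688}{-48806} = 24688 \left(- \frac{1}{48806}\right) = - \frac{12344}{24403}$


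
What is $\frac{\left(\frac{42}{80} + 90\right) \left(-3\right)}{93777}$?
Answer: $- \frac{3621}{1250360} \approx -0.002896$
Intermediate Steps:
$\frac{\left(\frac{42}{80} + 90\right) \left(-3\right)}{93777} = \left(42 \cdot \frac{1}{80} + 90\right) \left(-3\right) \frac{1}{93777} = \left(\frac{21}{40} + 90\right) \left(-3\right) \frac{1}{93777} = \frac{3621}{40} \left(-3\right) \frac{1}{93777} = \left(- \frac{10863}{40}\right) \frac{1}{93777} = - \frac{3621}{1250360}$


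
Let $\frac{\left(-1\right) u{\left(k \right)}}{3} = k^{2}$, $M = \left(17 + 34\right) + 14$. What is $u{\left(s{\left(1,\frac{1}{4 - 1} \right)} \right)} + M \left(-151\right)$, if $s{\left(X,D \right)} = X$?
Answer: $-9818$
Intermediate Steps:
$M = 65$ ($M = 51 + 14 = 65$)
$u{\left(k \right)} = - 3 k^{2}$
$u{\left(s{\left(1,\frac{1}{4 - 1} \right)} \right)} + M \left(-151\right) = - 3 \cdot 1^{2} + 65 \left(-151\right) = \left(-3\right) 1 - 9815 = -3 - 9815 = -9818$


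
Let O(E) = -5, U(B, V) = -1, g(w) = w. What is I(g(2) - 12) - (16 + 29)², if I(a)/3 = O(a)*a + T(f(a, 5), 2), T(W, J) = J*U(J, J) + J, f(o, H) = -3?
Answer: -1875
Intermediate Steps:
T(W, J) = 0 (T(W, J) = J*(-1) + J = -J + J = 0)
I(a) = -15*a (I(a) = 3*(-5*a + 0) = 3*(-5*a) = -15*a)
I(g(2) - 12) - (16 + 29)² = -15*(2 - 12) - (16 + 29)² = -15*(-10) - 1*45² = 150 - 1*2025 = 150 - 2025 = -1875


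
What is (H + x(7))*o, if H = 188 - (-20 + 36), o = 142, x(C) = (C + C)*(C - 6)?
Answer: 26412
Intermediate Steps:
x(C) = 2*C*(-6 + C) (x(C) = (2*C)*(-6 + C) = 2*C*(-6 + C))
H = 172 (H = 188 - 1*16 = 188 - 16 = 172)
(H + x(7))*o = (172 + 2*7*(-6 + 7))*142 = (172 + 2*7*1)*142 = (172 + 14)*142 = 186*142 = 26412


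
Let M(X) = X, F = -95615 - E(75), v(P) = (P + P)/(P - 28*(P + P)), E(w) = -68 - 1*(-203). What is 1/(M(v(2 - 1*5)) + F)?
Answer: -55/5266252 ≈ -1.0444e-5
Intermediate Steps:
E(w) = 135 (E(w) = -68 + 203 = 135)
v(P) = -2/55 (v(P) = (2*P)/(P - 56*P) = (2*P)/((-55*P)) = (2*P)*(-1/(55*P)) = -2/55)
F = -95750 (F = -95615 - 1*135 = -95615 - 135 = -95750)
1/(M(v(2 - 1*5)) + F) = 1/(-2/55 - 95750) = 1/(-5266252/55) = -55/5266252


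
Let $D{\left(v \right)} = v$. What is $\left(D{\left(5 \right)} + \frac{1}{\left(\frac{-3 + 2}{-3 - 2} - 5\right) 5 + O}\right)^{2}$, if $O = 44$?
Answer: $\frac{10201}{400} \approx 25.503$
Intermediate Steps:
$\left(D{\left(5 \right)} + \frac{1}{\left(\frac{-3 + 2}{-3 - 2} - 5\right) 5 + O}\right)^{2} = \left(5 + \frac{1}{\left(\frac{-3 + 2}{-3 - 2} - 5\right) 5 + 44}\right)^{2} = \left(5 + \frac{1}{\left(- \frac{1}{-5} - 5\right) 5 + 44}\right)^{2} = \left(5 + \frac{1}{\left(\left(-1\right) \left(- \frac{1}{5}\right) - 5\right) 5 + 44}\right)^{2} = \left(5 + \frac{1}{\left(\frac{1}{5} - 5\right) 5 + 44}\right)^{2} = \left(5 + \frac{1}{\left(- \frac{24}{5}\right) 5 + 44}\right)^{2} = \left(5 + \frac{1}{-24 + 44}\right)^{2} = \left(5 + \frac{1}{20}\right)^{2} = \left(\frac{101}{20}\right)^{2} = \frac{10201}{400}$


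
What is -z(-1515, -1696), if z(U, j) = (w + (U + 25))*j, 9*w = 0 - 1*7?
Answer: -22755232/9 ≈ -2.5284e+6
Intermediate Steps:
w = -7/9 (w = (0 - 1*7)/9 = (0 - 7)/9 = (⅑)*(-7) = -7/9 ≈ -0.77778)
z(U, j) = j*(218/9 + U) (z(U, j) = (-7/9 + (U + 25))*j = (-7/9 + (25 + U))*j = (218/9 + U)*j = j*(218/9 + U))
-z(-1515, -1696) = -(-1696)*(218 + 9*(-1515))/9 = -(-1696)*(218 - 13635)/9 = -(-1696)*(-13417)/9 = -1*22755232/9 = -22755232/9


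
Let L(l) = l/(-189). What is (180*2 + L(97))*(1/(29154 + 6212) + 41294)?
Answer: 99224202134515/6684174 ≈ 1.4845e+7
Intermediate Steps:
L(l) = -l/189 (L(l) = l*(-1/189) = -l/189)
(180*2 + L(97))*(1/(29154 + 6212) + 41294) = (180*2 - 1/189*97)*(1/(29154 + 6212) + 41294) = (360 - 97/189)*(1/35366 + 41294) = 67943*(1/35366 + 41294)/189 = (67943/189)*(1460403605/35366) = 99224202134515/6684174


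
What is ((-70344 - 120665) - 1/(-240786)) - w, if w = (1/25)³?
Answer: -718629579506411/3762281250 ≈ -1.9101e+5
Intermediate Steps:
w = 1/15625 (w = (1/25)³ = 1/15625 ≈ 6.4000e-5)
((-70344 - 120665) - 1/(-240786)) - w = ((-70344 - 120665) - 1/(-240786)) - 1*1/15625 = (-191009 - 1*(-1/240786)) - 1/15625 = (-191009 + 1/240786) - 1/15625 = -45992293073/240786 - 1/15625 = -718629579506411/3762281250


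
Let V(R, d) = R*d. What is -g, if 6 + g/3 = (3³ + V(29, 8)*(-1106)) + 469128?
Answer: -637671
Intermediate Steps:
g = 637671 (g = -18 + 3*((3³ + (29*8)*(-1106)) + 469128) = -18 + 3*((27 + 232*(-1106)) + 469128) = -18 + 3*((27 - 256592) + 469128) = -18 + 3*(-256565 + 469128) = -18 + 3*212563 = -18 + 637689 = 637671)
-g = -1*637671 = -637671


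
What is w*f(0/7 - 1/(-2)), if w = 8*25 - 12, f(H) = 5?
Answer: 940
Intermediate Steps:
w = 188 (w = 200 - 12 = 188)
w*f(0/7 - 1/(-2)) = 188*5 = 940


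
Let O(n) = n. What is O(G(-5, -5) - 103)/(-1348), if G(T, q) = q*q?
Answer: 39/674 ≈ 0.057863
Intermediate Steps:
G(T, q) = q²
O(G(-5, -5) - 103)/(-1348) = ((-5)² - 103)/(-1348) = (25 - 103)*(-1/1348) = -78*(-1/1348) = 39/674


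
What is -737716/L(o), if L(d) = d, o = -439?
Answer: 737716/439 ≈ 1680.4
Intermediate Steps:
-737716/L(o) = -737716/(-439) = -737716*(-1/439) = 737716/439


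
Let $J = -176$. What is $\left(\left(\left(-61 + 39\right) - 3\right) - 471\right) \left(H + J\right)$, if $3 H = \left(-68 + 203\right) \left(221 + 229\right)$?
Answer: $-9956704$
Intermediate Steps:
$H = 20250$ ($H = \frac{\left(-68 + 203\right) \left(221 + 229\right)}{3} = \frac{135 \cdot 450}{3} = \frac{1}{3} \cdot 60750 = 20250$)
$\left(\left(\left(-61 + 39\right) - 3\right) - 471\right) \left(H + J\right) = \left(\left(\left(-61 + 39\right) - 3\right) - 471\right) \left(20250 - 176\right) = \left(\left(-22 - 3\right) - 471\right) 20074 = \left(-25 - 471\right) 20074 = \left(-496\right) 20074 = -9956704$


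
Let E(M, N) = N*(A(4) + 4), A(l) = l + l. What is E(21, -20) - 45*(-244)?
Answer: 10740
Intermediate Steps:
A(l) = 2*l
E(M, N) = 12*N (E(M, N) = N*(2*4 + 4) = N*(8 + 4) = N*12 = 12*N)
E(21, -20) - 45*(-244) = 12*(-20) - 45*(-244) = -240 + 10980 = 10740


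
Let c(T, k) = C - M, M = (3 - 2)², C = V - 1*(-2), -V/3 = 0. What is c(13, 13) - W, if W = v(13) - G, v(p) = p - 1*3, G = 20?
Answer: 11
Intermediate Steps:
V = 0 (V = -3*0 = 0)
C = 2 (C = 0 - 1*(-2) = 0 + 2 = 2)
M = 1 (M = 1² = 1)
v(p) = -3 + p (v(p) = p - 3 = -3 + p)
c(T, k) = 1 (c(T, k) = 2 - 1*1 = 2 - 1 = 1)
W = -10 (W = (-3 + 13) - 1*20 = 10 - 20 = -10)
c(13, 13) - W = 1 - 1*(-10) = 1 + 10 = 11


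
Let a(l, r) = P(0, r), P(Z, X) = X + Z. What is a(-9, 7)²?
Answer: 49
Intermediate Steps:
a(l, r) = r (a(l, r) = r + 0 = r)
a(-9, 7)² = 7² = 49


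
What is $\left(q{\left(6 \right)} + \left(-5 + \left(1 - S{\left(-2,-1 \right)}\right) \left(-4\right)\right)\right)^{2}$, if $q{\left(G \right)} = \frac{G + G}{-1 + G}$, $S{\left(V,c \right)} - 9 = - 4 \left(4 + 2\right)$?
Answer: $\frac{110889}{25} \approx 4435.6$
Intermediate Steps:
$S{\left(V,c \right)} = -15$ ($S{\left(V,c \right)} = 9 - 4 \left(4 + 2\right) = 9 - 24 = -15$)
$q{\left(G \right)} = \frac{2 G}{-1 + G}$
$\left(q{\left(6 \right)} + \left(-5 + \left(1 - S{\left(-2,-1 \right)}\right) \left(-4\right)\right)\right)^{2} = \left(2 \cdot 6 \frac{1}{-1 + 6} + \left(-5 + \left(1 - -15\right) \left(-4\right)\right)\right)^{2} = \left(2 \cdot 6 \cdot \frac{1}{5} + \left(-5 + \left(1 + 15\right) \left(-4\right)\right)\right)^{2} = \left(2 \cdot 6 \cdot \frac{1}{5} + \left(-5 + 16 \left(-4\right)\right)\right)^{2} = \left(\frac{12}{5} - 69\right)^{2} = \left(- \frac{333}{5}\right)^{2} = \frac{110889}{25}$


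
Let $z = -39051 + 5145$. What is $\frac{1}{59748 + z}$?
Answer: $\frac{1}{25842} \approx 3.8697 \cdot 10^{-5}$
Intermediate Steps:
$z = -33906$
$\frac{1}{59748 + z} = \frac{1}{59748 - 33906} = \frac{1}{25842}$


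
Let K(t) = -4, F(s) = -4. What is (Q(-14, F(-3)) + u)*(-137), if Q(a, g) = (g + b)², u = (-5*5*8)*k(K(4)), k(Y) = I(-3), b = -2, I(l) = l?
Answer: -87132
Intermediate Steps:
k(Y) = -3
u = 600 (u = (-5*5*8)*(-3) = -25*8*(-3) = -200*(-3) = 600)
Q(a, g) = (-2 + g)² (Q(a, g) = (g - 2)² = (-2 + g)²)
(Q(-14, F(-3)) + u)*(-137) = ((-2 - 4)² + 600)*(-137) = ((-6)² + 600)*(-137) = (36 + 600)*(-137) = 636*(-137) = -87132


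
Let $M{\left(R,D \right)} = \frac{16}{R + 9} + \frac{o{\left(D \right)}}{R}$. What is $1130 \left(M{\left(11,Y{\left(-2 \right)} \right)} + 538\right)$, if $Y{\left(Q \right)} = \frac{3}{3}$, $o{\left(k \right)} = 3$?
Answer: $\frac{6700674}{11} \approx 6.0915 \cdot 10^{5}$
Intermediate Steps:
$Y{\left(Q \right)} = 1$ ($Y{\left(Q \right)} = 3 \cdot \frac{1}{3} = 1$)
$M{\left(R,D \right)} = \frac{3}{R} + \frac{16}{9 + R}$ ($M{\left(R,D \right)} = \frac{16}{R + 9} + \frac{3}{R} = \frac{16}{9 + R} + \frac{3}{R} = \frac{3}{R} + \frac{16}{9 + R}$)
$1130 \left(M{\left(11,Y{\left(-2 \right)} \right)} + 538\right) = 1130 \left(\frac{27 + 19 \cdot 11}{11 \left(9 + 11\right)} + 538\right) = 1130 \left(\frac{27 + 209}{11 \cdot 20} + 538\right) = 1130 \left(\frac{1}{11} \cdot \frac{1}{20} \cdot 236 + 538\right) = 1130 \left(\frac{59}{55} + 538\right) = 1130 \cdot \frac{29649}{55} = \frac{6700674}{11}$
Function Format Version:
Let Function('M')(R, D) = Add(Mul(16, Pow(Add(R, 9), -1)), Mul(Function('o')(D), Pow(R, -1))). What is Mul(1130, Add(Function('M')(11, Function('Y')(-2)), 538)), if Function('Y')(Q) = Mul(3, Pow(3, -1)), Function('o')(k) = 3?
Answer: Rational(6700674, 11) ≈ 6.0915e+5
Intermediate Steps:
Function('Y')(Q) = 1 (Function('Y')(Q) = Mul(3, Rational(1, 3)) = 1)
Function('M')(R, D) = Add(Mul(3, Pow(R, -1)), Mul(16, Pow(Add(9, R), -1))) (Function('M')(R, D) = Add(Mul(16, Pow(Add(R, 9), -1)), Mul(3, Pow(R, -1))) = Add(Mul(16, Pow(Add(9, R), -1)), Mul(3, Pow(R, -1))) = Add(Mul(3, Pow(R, -1)), Mul(16, Pow(Add(9, R), -1))))
Mul(1130, Add(Function('M')(11, Function('Y')(-2)), 538)) = Mul(1130, Add(Mul(Pow(11, -1), Pow(Add(9, 11), -1), Add(27, Mul(19, 11))), 538)) = Mul(1130, Add(Mul(Rational(1, 11), Pow(20, -1), Add(27, 209)), 538)) = Mul(1130, Add(Mul(Rational(1, 11), Rational(1, 20), 236), 538)) = Mul(1130, Add(Rational(59, 55), 538)) = Mul(1130, Rational(29649, 55)) = Rational(6700674, 11)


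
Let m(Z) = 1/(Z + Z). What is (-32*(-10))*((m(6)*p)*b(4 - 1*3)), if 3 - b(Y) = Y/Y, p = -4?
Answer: -640/3 ≈ -213.33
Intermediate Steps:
b(Y) = 2 (b(Y) = 3 - Y/Y = 3 - 1*1 = 3 - 1 = 2)
m(Z) = 1/(2*Z)
(-32*(-10))*((m(6)*p)*b(4 - 1*3)) = (-32*(-10))*((((1/2)/6)*(-4))*2) = 320*((((1/2)*(1/6))*(-4))*2) = 320*(((1/12)*(-4))*2) = 320*(-1/3*2) = 320*(-2/3) = -640/3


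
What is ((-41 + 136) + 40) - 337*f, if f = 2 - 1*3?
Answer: 472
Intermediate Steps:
f = -1 (f = 2 - 3 = -1)
((-41 + 136) + 40) - 337*f = ((-41 + 136) + 40) - 337*(-1) = (95 + 40) + 337 = 135 + 337 = 472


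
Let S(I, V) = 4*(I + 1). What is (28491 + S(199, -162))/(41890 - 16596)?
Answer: 29291/25294 ≈ 1.1580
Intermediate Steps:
S(I, V) = 4 + 4*I (S(I, V) = 4*(1 + I) = 4 + 4*I)
(28491 + S(199, -162))/(41890 - 16596) = (28491 + (4 + 4*199))/(41890 - 16596) = (28491 + (4 + 796))/25294 = (28491 + 800)*(1/25294) = 29291*(1/25294) = 29291/25294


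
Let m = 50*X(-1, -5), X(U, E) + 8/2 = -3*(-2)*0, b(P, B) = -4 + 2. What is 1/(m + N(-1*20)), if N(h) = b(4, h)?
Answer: -1/202 ≈ -0.0049505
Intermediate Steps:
b(P, B) = -2
X(U, E) = -4 (X(U, E) = -4 - 3*(-2)*0 = -4 + 6*0 = -4 + 0 = -4)
N(h) = -2
m = -200 (m = 50*(-4) = -200)
1/(m + N(-1*20)) = 1/(-200 - 2) = 1/(-202) = -1/202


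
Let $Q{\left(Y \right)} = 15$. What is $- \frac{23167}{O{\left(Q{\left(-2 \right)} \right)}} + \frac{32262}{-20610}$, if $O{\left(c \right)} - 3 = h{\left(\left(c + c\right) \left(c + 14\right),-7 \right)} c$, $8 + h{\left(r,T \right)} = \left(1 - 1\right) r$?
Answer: $\frac{26316512}{133965} \approx 196.44$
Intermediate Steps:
$h{\left(r,T \right)} = -8$ ($h{\left(r,T \right)} = -8 + \left(1 - 1\right) r = -8 + 0 r = -8 + 0 = -8$)
$O{\left(c \right)} = 3 - 8 c$
$- \frac{23167}{O{\left(Q{\left(-2 \right)} \right)}} + \frac{32262}{-20610} = - \frac{23167}{3 - 120} + \frac{32262}{-20610} = - \frac{23167}{3 - 120} + 32262 \left(- \frac{1}{20610}\right) = - \frac{23167}{-117} - \frac{5377}{3435} = \left(-23167\right) \left(- \frac{1}{117}\right) - \frac{5377}{3435} = \frac{23167}{117} - \frac{5377}{3435} = \frac{26316512}{133965}$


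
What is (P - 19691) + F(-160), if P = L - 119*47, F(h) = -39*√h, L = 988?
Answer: -24296 - 156*I*√10 ≈ -24296.0 - 493.32*I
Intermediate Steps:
P = -4605 (P = 988 - 119*47 = 988 - 5593 = -4605)
(P - 19691) + F(-160) = (-4605 - 19691) - 156*I*√10 = -24296 - 156*I*√10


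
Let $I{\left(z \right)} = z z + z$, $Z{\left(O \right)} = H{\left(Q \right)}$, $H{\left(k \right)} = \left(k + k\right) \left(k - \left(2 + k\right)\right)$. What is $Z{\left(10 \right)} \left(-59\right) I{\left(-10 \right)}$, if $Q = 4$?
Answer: $84960$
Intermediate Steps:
$H{\left(k \right)} = - 4 k$ ($H{\left(k \right)} = 2 k \left(-2\right) = - 4 k$)
$Z{\left(O \right)} = -16$ ($Z{\left(O \right)} = \left(-4\right) 4 = -16$)
$I{\left(z \right)} = z + z^{2}$ ($I{\left(z \right)} = z^{2} + z = z + z^{2}$)
$Z{\left(10 \right)} \left(-59\right) I{\left(-10 \right)} = \left(-16\right) \left(-59\right) \left(- 10 \left(1 - 10\right)\right) = 944 \left(\left(-10\right) \left(-9\right)\right) = 944 \cdot 90 = 84960$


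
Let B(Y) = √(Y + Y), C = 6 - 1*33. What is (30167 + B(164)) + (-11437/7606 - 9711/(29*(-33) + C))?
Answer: 37640267771/1247384 + 2*√82 ≈ 30193.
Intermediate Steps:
C = -27 (C = 6 - 33 = -27)
B(Y) = √2*√Y (B(Y) = √(2*Y) = √2*√Y)
(30167 + B(164)) + (-11437/7606 - 9711/(29*(-33) + C)) = (30167 + √2*√164) + (-11437/7606 - 9711/(29*(-33) - 27)) = (30167 + √2*(2*√41)) + (-11437*1/7606 - 9711/(-957 - 27)) = (30167 + 2*√82) + (-11437/7606 - 9711/(-984)) = (30167 + 2*√82) + (-11437/7606 - 9711*(-1/984)) = (30167 + 2*√82) + (-11437/7606 + 3237/328) = (30167 + 2*√82) + 10434643/1247384 = 37640267771/1247384 + 2*√82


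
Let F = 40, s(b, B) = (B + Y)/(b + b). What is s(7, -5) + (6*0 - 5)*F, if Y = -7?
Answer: -1406/7 ≈ -200.86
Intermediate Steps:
s(b, B) = (-7 + B)/(2*b) (s(b, B) = (B - 7)/(b + b) = (-7 + B)/((2*b)) = (-7 + B)*(1/(2*b)) = (-7 + B)/(2*b))
s(7, -5) + (6*0 - 5)*F = (½)*(-7 - 5)/7 + (6*0 - 5)*40 = (½)*(⅐)*(-12) + (0 - 5)*40 = -6/7 - 5*40 = -6/7 - 200 = -1406/7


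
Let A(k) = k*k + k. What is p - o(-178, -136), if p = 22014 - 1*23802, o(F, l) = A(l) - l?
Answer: -20284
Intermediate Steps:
A(k) = k + k² (A(k) = k² + k = k + k²)
o(F, l) = -l + l*(1 + l) (o(F, l) = l*(1 + l) - l = -l + l*(1 + l))
p = -1788 (p = 22014 - 23802 = -1788)
p - o(-178, -136) = -1788 - 1*(-136)² = -1788 - 1*18496 = -1788 - 18496 = -20284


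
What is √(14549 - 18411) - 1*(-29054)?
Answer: 29054 + I*√3862 ≈ 29054.0 + 62.145*I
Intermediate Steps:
√(14549 - 18411) - 1*(-29054) = √(-3862) + 29054 = I*√3862 + 29054 = 29054 + I*√3862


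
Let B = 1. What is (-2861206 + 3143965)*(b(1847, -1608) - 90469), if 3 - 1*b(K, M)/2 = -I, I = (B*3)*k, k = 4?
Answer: -25572441201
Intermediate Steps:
I = 12 (I = (1*3)*4 = 3*4 = 12)
b(K, M) = 30 (b(K, M) = 6 - (-2)*12 = 6 - 2*(-12) = 6 + 24 = 30)
(-2861206 + 3143965)*(b(1847, -1608) - 90469) = (-2861206 + 3143965)*(30 - 90469) = 282759*(-90439) = -25572441201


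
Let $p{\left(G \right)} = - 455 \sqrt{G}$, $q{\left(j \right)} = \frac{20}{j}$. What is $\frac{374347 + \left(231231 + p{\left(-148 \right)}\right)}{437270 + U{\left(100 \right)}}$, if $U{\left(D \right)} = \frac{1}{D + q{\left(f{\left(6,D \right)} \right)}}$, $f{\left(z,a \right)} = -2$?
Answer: $\frac{54502020}{39354301} - \frac{11700 i \sqrt{37}}{5622043} \approx 1.3849 - 0.012659 i$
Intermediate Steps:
$U{\left(D \right)} = \frac{1}{-10 + D}$ ($U{\left(D \right)} = \frac{1}{D + \frac{20}{-2}} = \frac{1}{D + 20 \left(- \frac{1}{2}\right)} = \frac{1}{D - 10} = \frac{1}{-10 + D}$)
$\frac{374347 + \left(231231 + p{\left(-148 \right)}\right)}{437270 + U{\left(100 \right)}} = \frac{374347 + \left(231231 - 455 \sqrt{-148}\right)}{437270 + \frac{1}{-10 + 100}} = \frac{374347 + \left(231231 - 455 \cdot 2 i \sqrt{37}\right)}{437270 + \frac{1}{90}} = \frac{374347 + \left(231231 - 910 i \sqrt{37}\right)}{437270 + \frac{1}{90}} = \frac{605578 - 910 i \sqrt{37}}{\frac{39354301}{90}} = \left(605578 - 910 i \sqrt{37}\right) \frac{90}{39354301} = \frac{54502020}{39354301} - \frac{11700 i \sqrt{37}}{5622043}$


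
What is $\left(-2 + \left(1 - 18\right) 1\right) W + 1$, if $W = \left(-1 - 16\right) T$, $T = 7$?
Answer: $2262$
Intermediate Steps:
$W = -119$ ($W = \left(-1 - 16\right) 7 = \left(-17\right) 7 = -119$)
$\left(-2 + \left(1 - 18\right) 1\right) W + 1 = \left(-2 + \left(1 - 18\right) 1\right) \left(-119\right) + 1 = \left(-2 - 17\right) \left(-119\right) + 1 = \left(-19\right) \left(-119\right) + 1 = 2261 + 1 = 2262$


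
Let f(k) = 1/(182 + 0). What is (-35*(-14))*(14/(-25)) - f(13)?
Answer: -249709/910 ≈ -274.41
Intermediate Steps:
f(k) = 1/182
(-35*(-14))*(14/(-25)) - f(13) = (-35*(-14))*(14/(-25)) - 1*1/182 = 490*(14*(-1/25)) - 1/182 = 490*(-14/25) - 1/182 = -1372/5 - 1/182 = -249709/910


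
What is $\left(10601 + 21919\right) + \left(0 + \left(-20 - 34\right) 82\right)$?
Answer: $28092$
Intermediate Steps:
$\left(10601 + 21919\right) + \left(0 + \left(-20 - 34\right) 82\right) = 32520 + \left(0 + \left(-20 - 34\right) 82\right) = 32520 + \left(0 - 4428\right) = 32520 - 4428 = 28092$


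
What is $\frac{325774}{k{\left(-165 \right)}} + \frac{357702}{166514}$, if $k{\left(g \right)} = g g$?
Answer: $\frac{31992184393}{2266671825} \approx 14.114$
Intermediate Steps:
$k{\left(g \right)} = g^{2}$
$\frac{325774}{k{\left(-165 \right)}} + \frac{357702}{166514} = \frac{325774}{\left(-165\right)^{2}} + \frac{357702}{166514} = \frac{325774}{27225} + 357702 \cdot \frac{1}{166514} = 325774 \cdot \frac{1}{27225} + \frac{178851}{83257} = \frac{325774}{27225} + \frac{178851}{83257} = \frac{31992184393}{2266671825}$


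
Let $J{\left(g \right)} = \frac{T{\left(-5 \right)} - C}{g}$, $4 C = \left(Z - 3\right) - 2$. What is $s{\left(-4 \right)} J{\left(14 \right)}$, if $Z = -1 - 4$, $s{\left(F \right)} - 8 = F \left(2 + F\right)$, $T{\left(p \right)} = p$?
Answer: $- \frac{20}{7} \approx -2.8571$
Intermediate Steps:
$s{\left(F \right)} = 8 + F \left(2 + F\right)$
$Z = -5$ ($Z = -1 - 4 = -5$)
$C = - \frac{5}{2}$ ($C = \frac{\left(-5 - 3\right) - 2}{4} = \frac{-8 - 2}{4} = \frac{1}{4} \left(-10\right) = - \frac{5}{2} \approx -2.5$)
$J{\left(g \right)} = - \frac{5}{2 g}$ ($J{\left(g \right)} = \frac{-5 - - \frac{5}{2}}{g} = \frac{-5 + \frac{5}{2}}{g} = - \frac{5}{2 g}$)
$s{\left(-4 \right)} J{\left(14 \right)} = \left(8 + \left(-4\right)^{2} + 2 \left(-4\right)\right) \left(- \frac{5}{2 \cdot 14}\right) = \left(8 + 16 - 8\right) \left(\left(- \frac{5}{2}\right) \frac{1}{14}\right) = 16 \left(- \frac{5}{28}\right) = - \frac{20}{7}$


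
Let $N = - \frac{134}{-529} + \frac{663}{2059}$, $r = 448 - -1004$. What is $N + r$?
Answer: $\frac{1582161005}{1089211} \approx 1452.6$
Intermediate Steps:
$r = 1452$ ($r = 448 + 1004 = 1452$)
$N = \frac{626633}{1089211}$ ($N = \left(-134\right) \left(- \frac{1}{529}\right) + 663 \cdot \frac{1}{2059} = \frac{134}{529} + \frac{663}{2059} = \frac{626633}{1089211} \approx 0.57531$)
$N + r = \frac{626633}{1089211} + 1452 = \frac{1582161005}{1089211}$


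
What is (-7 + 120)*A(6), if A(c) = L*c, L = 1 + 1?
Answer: 1356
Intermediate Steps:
L = 2
A(c) = 2*c
(-7 + 120)*A(6) = (-7 + 120)*(2*6) = 113*12 = 1356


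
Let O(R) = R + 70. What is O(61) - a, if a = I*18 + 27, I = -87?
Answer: 1670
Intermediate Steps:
O(R) = 70 + R
a = -1539 (a = -87*18 + 27 = -1566 + 27 = -1539)
O(61) - a = (70 + 61) - 1*(-1539) = 131 + 1539 = 1670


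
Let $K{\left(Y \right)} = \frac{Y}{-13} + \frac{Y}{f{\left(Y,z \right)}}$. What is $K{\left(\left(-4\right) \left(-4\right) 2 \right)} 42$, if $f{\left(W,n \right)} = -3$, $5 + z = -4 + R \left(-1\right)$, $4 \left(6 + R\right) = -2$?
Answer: $- \frac{7168}{13} \approx -551.38$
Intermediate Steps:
$R = - \frac{13}{2}$ ($R = -6 + \frac{1}{4} \left(-2\right) = -6 - \frac{1}{2} = - \frac{13}{2} \approx -6.5$)
$z = - \frac{5}{2}$ ($z = -5 - - \frac{5}{2} = -5 + \left(-4 + \frac{13}{2}\right) = -5 + \frac{5}{2} = - \frac{5}{2} \approx -2.5$)
$K{\left(Y \right)} = - \frac{16 Y}{39}$ ($K{\left(Y \right)} = \frac{Y}{-13} + \frac{Y}{-3} = Y \left(- \frac{1}{13}\right) + Y \left(- \frac{1}{3}\right) = - \frac{Y}{13} - \frac{Y}{3} = - \frac{16 Y}{39}$)
$K{\left(\left(-4\right) \left(-4\right) 2 \right)} 42 = - \frac{16 \left(-4\right) \left(-4\right) 2}{39} \cdot 42 = - \frac{16 \cdot 16 \cdot 2}{39} \cdot 42 = \left(- \frac{16}{39}\right) 32 \cdot 42 = \left(- \frac{512}{39}\right) 42 = - \frac{7168}{13}$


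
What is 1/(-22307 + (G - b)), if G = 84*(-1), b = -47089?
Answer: 1/24698 ≈ 4.0489e-5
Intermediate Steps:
G = -84
1/(-22307 + (G - b)) = 1/(-22307 + (-84 - 1*(-47089))) = 1/(-22307 + (-84 + 47089)) = 1/(-22307 + 47005) = 1/24698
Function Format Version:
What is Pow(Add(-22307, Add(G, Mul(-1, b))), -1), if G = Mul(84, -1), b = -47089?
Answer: Rational(1, 24698) ≈ 4.0489e-5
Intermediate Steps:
G = -84
Pow(Add(-22307, Add(G, Mul(-1, b))), -1) = Pow(Add(-22307, Add(-84, Mul(-1, -47089))), -1) = Pow(Add(-22307, Add(-84, 47089)), -1) = Pow(Add(-22307, 47005), -1) = Pow(24698, -1) = Rational(1, 24698)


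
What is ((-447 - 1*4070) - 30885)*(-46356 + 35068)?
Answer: 399617776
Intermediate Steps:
((-447 - 1*4070) - 30885)*(-46356 + 35068) = ((-447 - 4070) - 30885)*(-11288) = (-4517 - 30885)*(-11288) = -35402*(-11288) = 399617776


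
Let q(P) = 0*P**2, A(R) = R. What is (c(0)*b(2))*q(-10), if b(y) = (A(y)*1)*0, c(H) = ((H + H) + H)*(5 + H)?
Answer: 0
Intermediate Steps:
c(H) = 3*H*(5 + H) (c(H) = (2*H + H)*(5 + H) = (3*H)*(5 + H) = 3*H*(5 + H))
q(P) = 0
b(y) = 0 (b(y) = (y*1)*0 = y*0 = 0)
(c(0)*b(2))*q(-10) = ((3*0*(5 + 0))*0)*0 = ((3*0*5)*0)*0 = (0*0)*0 = 0*0 = 0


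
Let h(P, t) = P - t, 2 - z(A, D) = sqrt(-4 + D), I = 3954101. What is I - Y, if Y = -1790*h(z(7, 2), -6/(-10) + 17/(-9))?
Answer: 35639893/9 - 1790*I*sqrt(2) ≈ 3.96e+6 - 2531.4*I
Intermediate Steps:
z(A, D) = 2 - sqrt(-4 + D)
Y = -52984/9 + 1790*I*sqrt(2) (Y = -1790*((2 - sqrt(-4 + 2)) - (-6/(-10) + 17/(-9))) = -1790*((2 - sqrt(-2)) - (-6*(-1/10) + 17*(-1/9))) = -1790*((2 - I*sqrt(2)) - (3/5 - 17/9)) = -1790*((2 - I*sqrt(2)) - 1*(-58/45)) = -1790*((2 - I*sqrt(2)) + 58/45) = -1790*(148/45 - I*sqrt(2)) = -52984/9 + 1790*I*sqrt(2) ≈ -5887.1 + 2531.4*I)
I - Y = 3954101 - (-52984/9 + 1790*I*sqrt(2)) = 3954101 + (52984/9 - 1790*I*sqrt(2)) = 35639893/9 - 1790*I*sqrt(2)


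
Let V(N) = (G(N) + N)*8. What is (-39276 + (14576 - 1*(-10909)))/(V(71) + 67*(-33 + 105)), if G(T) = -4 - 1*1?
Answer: -4597/1784 ≈ -2.5768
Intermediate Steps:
G(T) = -5 (G(T) = -4 - 1 = -5)
V(N) = -40 + 8*N (V(N) = (-5 + N)*8 = -40 + 8*N)
(-39276 + (14576 - 1*(-10909)))/(V(71) + 67*(-33 + 105)) = (-39276 + (14576 - 1*(-10909)))/((-40 + 8*71) + 67*(-33 + 105)) = (-39276 + (14576 + 10909))/((-40 + 568) + 67*72) = (-39276 + 25485)/(528 + 4824) = -13791/5352 = -13791*1/5352 = -4597/1784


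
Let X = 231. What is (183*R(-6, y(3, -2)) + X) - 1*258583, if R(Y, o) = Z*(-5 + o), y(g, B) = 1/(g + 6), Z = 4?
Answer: -785792/3 ≈ -2.6193e+5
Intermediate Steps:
y(g, B) = 1/(6 + g)
R(Y, o) = -20 + 4*o (R(Y, o) = 4*(-5 + o) = -20 + 4*o)
(183*R(-6, y(3, -2)) + X) - 1*258583 = (183*(-20 + 4/(6 + 3)) + 231) - 1*258583 = (183*(-20 + 4/9) + 231) - 258583 = (183*(-176/9) + 231) - 258583 = (-10736/3 + 231) - 258583 = -10043/3 - 258583 = -785792/3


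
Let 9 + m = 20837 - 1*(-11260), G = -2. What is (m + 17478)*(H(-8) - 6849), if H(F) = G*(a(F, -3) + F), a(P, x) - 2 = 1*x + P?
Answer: -337792290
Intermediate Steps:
a(P, x) = 2 + P + x (a(P, x) = 2 + (1*x + P) = 2 + (x + P) = 2 + (P + x) = 2 + P + x)
m = 32088 (m = -9 + (20837 - 1*(-11260)) = -9 + (20837 + 11260) = -9 + 32097 = 32088)
H(F) = 2 - 4*F (H(F) = -2*((2 + F - 3) + F) = -2*((-1 + F) + F) = -2*(-1 + 2*F) = 2 - 4*F)
(m + 17478)*(H(-8) - 6849) = (32088 + 17478)*((2 - 4*(-8)) - 6849) = 49566*((2 + 32) - 6849) = 49566*(34 - 6849) = 49566*(-6815) = -337792290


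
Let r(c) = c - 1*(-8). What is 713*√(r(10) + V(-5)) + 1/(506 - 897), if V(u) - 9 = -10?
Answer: -1/391 + 713*√17 ≈ 2939.8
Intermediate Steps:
r(c) = 8 + c (r(c) = c + 8 = 8 + c)
V(u) = -1 (V(u) = 9 - 10 = -1)
713*√(r(10) + V(-5)) + 1/(506 - 897) = 713*√((8 + 10) - 1) + 1/(506 - 897) = 713*√(18 - 1) + 1/(-391) = 713*√17 - 1/391 = -1/391 + 713*√17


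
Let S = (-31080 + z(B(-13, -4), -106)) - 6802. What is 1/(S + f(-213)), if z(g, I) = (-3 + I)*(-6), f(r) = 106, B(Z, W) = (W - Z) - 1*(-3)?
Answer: -1/37122 ≈ -2.6938e-5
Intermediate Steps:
B(Z, W) = 3 + W - Z (B(Z, W) = (W - Z) + 3 = 3 + W - Z)
z(g, I) = 18 - 6*I
S = -37228 (S = (-31080 + (18 - 6*(-106))) - 6802 = (-31080 + (18 + 636)) - 6802 = (-31080 + 654) - 6802 = -30426 - 6802 = -37228)
1/(S + f(-213)) = 1/(-37228 + 106) = 1/(-37122) = -1/37122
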